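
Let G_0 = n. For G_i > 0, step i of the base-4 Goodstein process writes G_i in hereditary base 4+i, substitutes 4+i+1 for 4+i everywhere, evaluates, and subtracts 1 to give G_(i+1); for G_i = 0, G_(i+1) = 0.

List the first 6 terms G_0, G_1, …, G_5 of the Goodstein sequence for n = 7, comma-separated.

7, 7, 7, 7, 7, 6

7 —HB4→ 4 + 3 —bump→ 5 + 3 = 8 —(−1)→ 7
7 —HB5→ 5 + 2 —bump→ 6 + 2 = 8 —(−1)→ 7
7 —HB6→ 6 + 1 —bump→ 7 + 1 = 8 —(−1)→ 7
7 —HB7→ 7 —bump→ 8 = 8 —(−1)→ 7
7 —HB8→ 7 —bump→ 7 = 7 —(−1)→ 6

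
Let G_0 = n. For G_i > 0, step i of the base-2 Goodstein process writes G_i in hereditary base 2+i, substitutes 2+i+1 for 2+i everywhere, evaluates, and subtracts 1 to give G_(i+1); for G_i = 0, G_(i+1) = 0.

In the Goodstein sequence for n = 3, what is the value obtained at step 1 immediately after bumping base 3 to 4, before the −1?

[0] 3 ≡ 2 + 1 (base 2). Lift 3: 4. −1: 3.
[1] 3 ≡ 3 (base 3). Lift 4: 4. −1: 3.

4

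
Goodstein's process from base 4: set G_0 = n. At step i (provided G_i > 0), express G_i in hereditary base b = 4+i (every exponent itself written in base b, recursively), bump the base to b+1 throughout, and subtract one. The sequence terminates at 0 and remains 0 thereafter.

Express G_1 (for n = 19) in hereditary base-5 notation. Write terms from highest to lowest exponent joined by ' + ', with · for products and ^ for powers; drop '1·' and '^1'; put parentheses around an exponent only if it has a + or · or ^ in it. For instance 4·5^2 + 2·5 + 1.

5^2 + 2

[0] 19 ≡ 4^2 + 3 (base 4). Lift 5: 28. −1: 27.
[1] 27 ≡ 5^2 + 2 (base 5). Lift 6: 38. −1: 37.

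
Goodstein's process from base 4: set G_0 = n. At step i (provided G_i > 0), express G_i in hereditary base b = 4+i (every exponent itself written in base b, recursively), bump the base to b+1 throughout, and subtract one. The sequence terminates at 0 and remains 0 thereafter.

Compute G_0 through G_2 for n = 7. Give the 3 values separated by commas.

base 4: 7 = 4 + 3; at 5: 5 + 3 = 8; next = 7
base 5: 7 = 5 + 2; at 6: 6 + 2 = 8; next = 7

7, 7, 7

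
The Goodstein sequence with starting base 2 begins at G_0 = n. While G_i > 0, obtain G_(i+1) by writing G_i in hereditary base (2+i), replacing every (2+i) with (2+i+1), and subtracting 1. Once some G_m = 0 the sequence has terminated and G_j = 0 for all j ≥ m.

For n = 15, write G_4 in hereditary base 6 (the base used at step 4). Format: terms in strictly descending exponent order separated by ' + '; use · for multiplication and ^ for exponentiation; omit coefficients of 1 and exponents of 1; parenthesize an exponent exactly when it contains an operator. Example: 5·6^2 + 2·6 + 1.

i=0: 15 = 2^(2 + 1) + 2^2 + 2 + 1 (b=2); 2→3: 3^(3 + 1) + 3^3 + 3 + 1 = 112; 112−1 = 111
i=1: 111 = 3^(3 + 1) + 3^3 + 3 (b=3); 3→4: 4^(4 + 1) + 4^4 + 4 = 1284; 1284−1 = 1283
i=2: 1283 = 4^(4 + 1) + 4^4 + 3 (b=4); 4→5: 5^(5 + 1) + 5^5 + 3 = 18753; 18753−1 = 18752
i=3: 18752 = 5^(5 + 1) + 5^5 + 2 (b=5); 5→6: 6^(6 + 1) + 6^6 + 2 = 326594; 326594−1 = 326593
i=4: 326593 = 6^(6 + 1) + 6^6 + 1 (b=6); 6→7: 7^(7 + 1) + 7^7 + 1 = 6588345; 6588345−1 = 6588344

6^(6 + 1) + 6^6 + 1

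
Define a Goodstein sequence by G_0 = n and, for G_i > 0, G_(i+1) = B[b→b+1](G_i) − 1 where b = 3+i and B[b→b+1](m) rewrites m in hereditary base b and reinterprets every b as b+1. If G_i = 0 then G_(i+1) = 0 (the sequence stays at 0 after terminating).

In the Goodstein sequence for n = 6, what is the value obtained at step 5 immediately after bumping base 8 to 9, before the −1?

7

(0) 6|_3 = 2·3 ↦ 2·4|_4 = 8 ⇒ 7
(1) 7|_4 = 4 + 3 ↦ 5 + 3|_5 = 8 ⇒ 7
(2) 7|_5 = 5 + 2 ↦ 6 + 2|_6 = 8 ⇒ 7
(3) 7|_6 = 6 + 1 ↦ 7 + 1|_7 = 8 ⇒ 7
(4) 7|_7 = 7 ↦ 8|_8 = 8 ⇒ 7
(5) 7|_8 = 7 ↦ 7|_9 = 7 ⇒ 6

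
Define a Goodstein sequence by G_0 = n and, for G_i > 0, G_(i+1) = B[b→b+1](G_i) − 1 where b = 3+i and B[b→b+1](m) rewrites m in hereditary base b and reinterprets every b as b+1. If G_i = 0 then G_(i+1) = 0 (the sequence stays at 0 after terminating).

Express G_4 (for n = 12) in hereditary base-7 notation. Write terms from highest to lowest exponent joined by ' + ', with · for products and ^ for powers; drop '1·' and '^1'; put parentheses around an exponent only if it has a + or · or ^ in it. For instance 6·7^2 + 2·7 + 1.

7^2

step 0: 12 = 3^2 + 3; sub 4 for 3: 4^2 + 4; = 20; G_1 = 20−1 = 19
step 1: 19 = 4^2 + 3; sub 5 for 4: 5^2 + 3; = 28; G_2 = 28−1 = 27
step 2: 27 = 5^2 + 2; sub 6 for 5: 6^2 + 2; = 38; G_3 = 38−1 = 37
step 3: 37 = 6^2 + 1; sub 7 for 6: 7^2 + 1; = 50; G_4 = 50−1 = 49
step 4: 49 = 7^2; sub 8 for 7: 8^2; = 64; G_5 = 64−1 = 63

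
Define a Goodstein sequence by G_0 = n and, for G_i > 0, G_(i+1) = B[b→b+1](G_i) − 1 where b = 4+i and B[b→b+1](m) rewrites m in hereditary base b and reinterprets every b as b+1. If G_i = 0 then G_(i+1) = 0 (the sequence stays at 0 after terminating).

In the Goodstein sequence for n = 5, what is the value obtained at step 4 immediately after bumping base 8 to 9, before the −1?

[0] 5 ≡ 4 + 1 (base 4). Lift 5: 6. −1: 5.
[1] 5 ≡ 5 (base 5). Lift 6: 6. −1: 5.
[2] 5 ≡ 5 (base 6). Lift 7: 5. −1: 4.
[3] 4 ≡ 4 (base 7). Lift 8: 4. −1: 3.
[4] 3 ≡ 3 (base 8). Lift 9: 3. −1: 2.

3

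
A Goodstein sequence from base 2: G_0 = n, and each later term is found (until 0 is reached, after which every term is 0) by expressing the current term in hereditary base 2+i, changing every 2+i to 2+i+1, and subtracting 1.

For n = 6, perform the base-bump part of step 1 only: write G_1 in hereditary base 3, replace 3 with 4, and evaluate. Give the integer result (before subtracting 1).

258

[0] 6 ≡ 2^2 + 2 (base 2). Lift 3: 30. −1: 29.
[1] 29 ≡ 3^3 + 2 (base 3). Lift 4: 258. −1: 257.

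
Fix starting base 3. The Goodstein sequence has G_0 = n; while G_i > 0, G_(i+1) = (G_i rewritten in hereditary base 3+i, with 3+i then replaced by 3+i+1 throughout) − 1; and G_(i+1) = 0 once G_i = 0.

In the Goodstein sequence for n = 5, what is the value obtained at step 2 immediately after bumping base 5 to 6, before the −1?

i=0: 5 = 3 + 2 (b=3); 3→4: 4 + 2 = 6; 6−1 = 5
i=1: 5 = 4 + 1 (b=4); 4→5: 5 + 1 = 6; 6−1 = 5
i=2: 5 = 5 (b=5); 5→6: 6 = 6; 6−1 = 5

6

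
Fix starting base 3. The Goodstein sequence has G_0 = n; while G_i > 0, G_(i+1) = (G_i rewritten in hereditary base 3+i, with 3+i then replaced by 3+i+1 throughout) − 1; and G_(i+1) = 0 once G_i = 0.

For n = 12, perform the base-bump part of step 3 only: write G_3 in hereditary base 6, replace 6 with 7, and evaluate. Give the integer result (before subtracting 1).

G_0=12  [base 3] 3^2 + 3  →[3↦4]→  4^2 + 4 = 20  −1 ⇒ G_1=19
G_1=19  [base 4] 4^2 + 3  →[4↦5]→  5^2 + 3 = 28  −1 ⇒ G_2=27
G_2=27  [base 5] 5^2 + 2  →[5↦6]→  6^2 + 2 = 38  −1 ⇒ G_3=37
G_3=37  [base 6] 6^2 + 1  →[6↦7]→  7^2 + 1 = 50  −1 ⇒ G_4=49

50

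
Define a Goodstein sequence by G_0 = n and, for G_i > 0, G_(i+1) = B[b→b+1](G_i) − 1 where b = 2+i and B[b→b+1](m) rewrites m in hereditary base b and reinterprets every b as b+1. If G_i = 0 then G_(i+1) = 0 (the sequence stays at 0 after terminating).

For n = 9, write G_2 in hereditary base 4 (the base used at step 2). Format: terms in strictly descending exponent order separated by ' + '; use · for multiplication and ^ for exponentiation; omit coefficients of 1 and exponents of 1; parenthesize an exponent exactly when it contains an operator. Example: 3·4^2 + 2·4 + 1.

G_0 = 9. HB_2(9) = 2^(2 + 1) + 1. Bump = 82. G_1 = 81.
G_1 = 81. HB_3(81) = 3^(3 + 1). Bump = 1024. G_2 = 1023.
G_2 = 1023. HB_4(1023) = 3·4^4 + 3·4^3 + 3·4^2 + 3·4 + 3. Bump = 9843. G_3 = 9842.

3·4^4 + 3·4^3 + 3·4^2 + 3·4 + 3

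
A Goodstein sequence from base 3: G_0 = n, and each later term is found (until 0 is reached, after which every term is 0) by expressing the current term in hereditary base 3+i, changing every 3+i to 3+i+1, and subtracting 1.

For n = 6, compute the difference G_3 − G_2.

base 3: 6 = 2·3; at 4: 2·4 = 8; next = 7
base 4: 7 = 4 + 3; at 5: 5 + 3 = 8; next = 7
base 5: 7 = 5 + 2; at 6: 6 + 2 = 8; next = 7

0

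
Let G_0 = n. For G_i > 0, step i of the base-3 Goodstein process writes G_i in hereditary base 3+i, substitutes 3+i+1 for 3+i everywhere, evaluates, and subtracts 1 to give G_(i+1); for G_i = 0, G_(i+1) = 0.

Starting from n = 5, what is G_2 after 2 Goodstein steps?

5 —HB3→ 3 + 2 —bump→ 4 + 2 = 6 —(−1)→ 5
5 —HB4→ 4 + 1 —bump→ 5 + 1 = 6 —(−1)→ 5
5 —HB5→ 5 —bump→ 6 = 6 —(−1)→ 5

5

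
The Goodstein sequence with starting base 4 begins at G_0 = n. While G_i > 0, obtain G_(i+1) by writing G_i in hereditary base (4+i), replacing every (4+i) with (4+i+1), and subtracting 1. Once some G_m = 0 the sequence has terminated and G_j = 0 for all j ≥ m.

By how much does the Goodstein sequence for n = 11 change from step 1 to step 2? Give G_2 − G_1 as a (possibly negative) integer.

i=0: 11 = 2·4 + 3 (b=4); 4→5: 2·5 + 3 = 13; 13−1 = 12
i=1: 12 = 2·5 + 2 (b=5); 5→6: 2·6 + 2 = 14; 14−1 = 13

1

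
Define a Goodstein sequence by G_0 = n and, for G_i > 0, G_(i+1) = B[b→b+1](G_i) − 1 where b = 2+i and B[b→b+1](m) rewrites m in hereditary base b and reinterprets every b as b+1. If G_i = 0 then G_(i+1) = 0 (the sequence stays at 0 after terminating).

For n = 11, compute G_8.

G_0 = 11. HB_2(11) = 2^(2 + 1) + 2 + 1. Bump = 85. G_1 = 84.
G_1 = 84. HB_3(84) = 3^(3 + 1) + 3. Bump = 1028. G_2 = 1027.
G_2 = 1027. HB_4(1027) = 4^(4 + 1) + 3. Bump = 15628. G_3 = 15627.
G_3 = 15627. HB_5(15627) = 5^(5 + 1) + 2. Bump = 279938. G_4 = 279937.
G_4 = 279937. HB_6(279937) = 6^(6 + 1) + 1. Bump = 5764802. G_5 = 5764801.
G_5 = 5764801. HB_7(5764801) = 7^(7 + 1). Bump = 134217728. G_6 = 134217727.
G_6 = 134217727. HB_8(134217727) = 7·8^8 + 7·8^7 + 7·8^6 + 7·8^5 + 7·8^4 + 7·8^3 + 7·8^2 + 7·8 + 7. Bump = 2749609303. G_7 = 2749609302.
G_7 = 2749609302. HB_9(2749609302) = 7·9^9 + 7·9^7 + 7·9^6 + 7·9^5 + 7·9^4 + 7·9^3 + 7·9^2 + 7·9 + 6. Bump = 70077777776. G_8 = 70077777775.
G_8 = 70077777775. HB_10(70077777775) = 7·10^10 + 7·10^7 + 7·10^6 + 7·10^5 + 7·10^4 + 7·10^3 + 7·10^2 + 7·10 + 5. Bump = 1997331745491. G_9 = 1997331745490.

70077777775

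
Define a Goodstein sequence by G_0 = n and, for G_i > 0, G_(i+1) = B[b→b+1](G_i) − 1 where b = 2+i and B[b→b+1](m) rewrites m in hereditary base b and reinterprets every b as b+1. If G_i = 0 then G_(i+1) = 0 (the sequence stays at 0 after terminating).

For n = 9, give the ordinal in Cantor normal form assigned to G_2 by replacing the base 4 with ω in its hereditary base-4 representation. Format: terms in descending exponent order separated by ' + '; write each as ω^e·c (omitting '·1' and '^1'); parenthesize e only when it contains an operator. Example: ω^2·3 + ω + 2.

ω^ω·3 + ω^3·3 + ω^2·3 + ω·3 + 3

step 0: 9 = 2^(2 + 1) + 1; sub 3 for 2: 3^(3 + 1) + 1; = 82; G_1 = 82−1 = 81
step 1: 81 = 3^(3 + 1); sub 4 for 3: 4^(4 + 1); = 1024; G_2 = 1024−1 = 1023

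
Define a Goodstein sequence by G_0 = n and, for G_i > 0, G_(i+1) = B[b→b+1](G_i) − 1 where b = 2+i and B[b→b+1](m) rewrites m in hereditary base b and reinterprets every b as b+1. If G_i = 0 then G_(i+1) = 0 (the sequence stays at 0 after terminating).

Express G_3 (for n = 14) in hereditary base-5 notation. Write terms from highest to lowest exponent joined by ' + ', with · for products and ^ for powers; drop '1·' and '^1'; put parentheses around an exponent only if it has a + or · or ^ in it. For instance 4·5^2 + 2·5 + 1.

i=0: 14 = 2^(2 + 1) + 2^2 + 2 (b=2); 2→3: 3^(3 + 1) + 3^3 + 3 = 111; 111−1 = 110
i=1: 110 = 3^(3 + 1) + 3^3 + 2 (b=3); 3→4: 4^(4 + 1) + 4^4 + 2 = 1282; 1282−1 = 1281
i=2: 1281 = 4^(4 + 1) + 4^4 + 1 (b=4); 4→5: 5^(5 + 1) + 5^5 + 1 = 18751; 18751−1 = 18750

5^(5 + 1) + 5^5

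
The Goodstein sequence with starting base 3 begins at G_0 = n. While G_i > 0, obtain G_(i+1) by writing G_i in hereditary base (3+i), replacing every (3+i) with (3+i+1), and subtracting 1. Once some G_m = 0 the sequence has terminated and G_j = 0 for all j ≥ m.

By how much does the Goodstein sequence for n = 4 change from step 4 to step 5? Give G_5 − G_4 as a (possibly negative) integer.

base 3: 4 = 3 + 1; at 4: 4 + 1 = 5; next = 4
base 4: 4 = 4; at 5: 5 = 5; next = 4
base 5: 4 = 4; at 6: 4 = 4; next = 3
base 6: 3 = 3; at 7: 3 = 3; next = 2
base 7: 2 = 2; at 8: 2 = 2; next = 1

-1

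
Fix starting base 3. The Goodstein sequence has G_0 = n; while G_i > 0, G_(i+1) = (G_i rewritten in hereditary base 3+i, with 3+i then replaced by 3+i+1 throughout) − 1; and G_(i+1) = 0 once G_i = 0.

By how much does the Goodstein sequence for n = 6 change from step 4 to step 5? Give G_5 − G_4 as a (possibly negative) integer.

6 —HB3→ 2·3 —bump→ 2·4 = 8 —(−1)→ 7
7 —HB4→ 4 + 3 —bump→ 5 + 3 = 8 —(−1)→ 7
7 —HB5→ 5 + 2 —bump→ 6 + 2 = 8 —(−1)→ 7
7 —HB6→ 6 + 1 —bump→ 7 + 1 = 8 —(−1)→ 7
7 —HB7→ 7 —bump→ 8 = 8 —(−1)→ 7

0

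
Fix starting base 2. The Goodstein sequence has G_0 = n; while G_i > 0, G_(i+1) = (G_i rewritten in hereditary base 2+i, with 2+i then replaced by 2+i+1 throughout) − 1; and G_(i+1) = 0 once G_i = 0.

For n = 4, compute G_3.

G_0 = 4. HB_2(4) = 2^2. Bump = 27. G_1 = 26.
G_1 = 26. HB_3(26) = 2·3^2 + 2·3 + 2. Bump = 42. G_2 = 41.
G_2 = 41. HB_4(41) = 2·4^2 + 2·4 + 1. Bump = 61. G_3 = 60.
G_3 = 60. HB_5(60) = 2·5^2 + 2·5. Bump = 84. G_4 = 83.

60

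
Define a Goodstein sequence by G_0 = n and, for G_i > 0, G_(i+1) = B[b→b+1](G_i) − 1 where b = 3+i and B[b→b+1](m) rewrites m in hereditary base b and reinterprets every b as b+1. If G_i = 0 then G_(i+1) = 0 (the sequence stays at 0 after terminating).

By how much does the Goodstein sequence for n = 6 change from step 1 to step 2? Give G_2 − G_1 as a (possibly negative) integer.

0

6 —HB3→ 2·3 —bump→ 2·4 = 8 —(−1)→ 7
7 —HB4→ 4 + 3 —bump→ 5 + 3 = 8 —(−1)→ 7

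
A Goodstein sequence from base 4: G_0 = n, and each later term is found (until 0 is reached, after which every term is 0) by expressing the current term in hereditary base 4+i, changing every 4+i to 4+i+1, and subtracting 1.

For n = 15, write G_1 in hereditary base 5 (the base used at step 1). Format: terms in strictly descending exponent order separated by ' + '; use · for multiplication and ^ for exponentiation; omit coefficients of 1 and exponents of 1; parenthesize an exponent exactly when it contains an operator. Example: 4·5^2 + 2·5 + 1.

3·5 + 2

step 0: 15 = 3·4 + 3; sub 5 for 4: 3·5 + 3; = 18; G_1 = 18−1 = 17
step 1: 17 = 3·5 + 2; sub 6 for 5: 3·6 + 2; = 20; G_2 = 20−1 = 19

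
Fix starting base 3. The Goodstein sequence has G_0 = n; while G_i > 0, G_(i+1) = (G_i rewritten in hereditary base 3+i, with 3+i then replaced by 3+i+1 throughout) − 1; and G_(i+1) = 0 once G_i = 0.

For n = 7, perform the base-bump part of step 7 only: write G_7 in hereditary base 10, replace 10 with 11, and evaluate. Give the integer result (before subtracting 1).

9

base 3: 7 = 2·3 + 1; at 4: 2·4 + 1 = 9; next = 8
base 4: 8 = 2·4; at 5: 2·5 = 10; next = 9
base 5: 9 = 5 + 4; at 6: 6 + 4 = 10; next = 9
base 6: 9 = 6 + 3; at 7: 7 + 3 = 10; next = 9
base 7: 9 = 7 + 2; at 8: 8 + 2 = 10; next = 9
base 8: 9 = 8 + 1; at 9: 9 + 1 = 10; next = 9
base 9: 9 = 9; at 10: 10 = 10; next = 9
base 10: 9 = 9; at 11: 9 = 9; next = 8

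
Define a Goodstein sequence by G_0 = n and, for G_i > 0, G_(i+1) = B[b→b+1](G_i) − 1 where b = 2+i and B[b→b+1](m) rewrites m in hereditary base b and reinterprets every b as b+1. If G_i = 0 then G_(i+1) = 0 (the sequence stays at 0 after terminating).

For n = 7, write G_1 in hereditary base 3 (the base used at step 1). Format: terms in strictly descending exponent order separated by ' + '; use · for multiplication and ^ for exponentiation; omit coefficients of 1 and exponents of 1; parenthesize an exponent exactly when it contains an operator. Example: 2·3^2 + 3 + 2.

i=0: 7 = 2^2 + 2 + 1 (b=2); 2→3: 3^3 + 3 + 1 = 31; 31−1 = 30
i=1: 30 = 3^3 + 3 (b=3); 3→4: 4^4 + 4 = 260; 260−1 = 259

3^3 + 3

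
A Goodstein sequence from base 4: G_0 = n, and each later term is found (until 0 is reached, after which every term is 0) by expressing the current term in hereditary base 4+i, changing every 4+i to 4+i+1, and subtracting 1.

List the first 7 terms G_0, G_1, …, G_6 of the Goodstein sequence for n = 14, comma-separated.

14, 16, 18, 20, 21, 22, 23

(0) 14|_4 = 3·4 + 2 ↦ 3·5 + 2|_5 = 17 ⇒ 16
(1) 16|_5 = 3·5 + 1 ↦ 3·6 + 1|_6 = 19 ⇒ 18
(2) 18|_6 = 3·6 ↦ 3·7|_7 = 21 ⇒ 20
(3) 20|_7 = 2·7 + 6 ↦ 2·8 + 6|_8 = 22 ⇒ 21
(4) 21|_8 = 2·8 + 5 ↦ 2·9 + 5|_9 = 23 ⇒ 22
(5) 22|_9 = 2·9 + 4 ↦ 2·10 + 4|_10 = 24 ⇒ 23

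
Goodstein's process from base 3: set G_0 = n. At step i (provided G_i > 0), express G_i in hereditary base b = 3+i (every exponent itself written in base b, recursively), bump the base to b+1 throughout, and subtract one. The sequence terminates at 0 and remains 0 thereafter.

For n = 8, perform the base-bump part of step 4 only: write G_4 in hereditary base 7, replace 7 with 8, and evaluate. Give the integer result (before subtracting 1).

i=0: 8 = 2·3 + 2 (b=3); 3→4: 2·4 + 2 = 10; 10−1 = 9
i=1: 9 = 2·4 + 1 (b=4); 4→5: 2·5 + 1 = 11; 11−1 = 10
i=2: 10 = 2·5 (b=5); 5→6: 2·6 = 12; 12−1 = 11
i=3: 11 = 6 + 5 (b=6); 6→7: 7 + 5 = 12; 12−1 = 11
i=4: 11 = 7 + 4 (b=7); 7→8: 8 + 4 = 12; 12−1 = 11

12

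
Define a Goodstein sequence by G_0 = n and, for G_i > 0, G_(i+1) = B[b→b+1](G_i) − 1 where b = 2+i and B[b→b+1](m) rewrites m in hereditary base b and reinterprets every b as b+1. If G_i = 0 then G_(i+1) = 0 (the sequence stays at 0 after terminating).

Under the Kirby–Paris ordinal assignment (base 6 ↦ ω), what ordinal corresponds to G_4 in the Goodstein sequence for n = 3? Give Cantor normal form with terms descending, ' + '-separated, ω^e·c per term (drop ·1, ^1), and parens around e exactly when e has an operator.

1

G_0=3  [base 2] 2 + 1  →[2↦3]→  3 + 1 = 4  −1 ⇒ G_1=3
G_1=3  [base 3] 3  →[3↦4]→  4 = 4  −1 ⇒ G_2=3
G_2=3  [base 4] 3  →[4↦5]→  3 = 3  −1 ⇒ G_3=2
G_3=2  [base 5] 2  →[5↦6]→  2 = 2  −1 ⇒ G_4=1
G_4=1  [base 6] 1  →[6↦7]→  1 = 1  −1 ⇒ G_5=0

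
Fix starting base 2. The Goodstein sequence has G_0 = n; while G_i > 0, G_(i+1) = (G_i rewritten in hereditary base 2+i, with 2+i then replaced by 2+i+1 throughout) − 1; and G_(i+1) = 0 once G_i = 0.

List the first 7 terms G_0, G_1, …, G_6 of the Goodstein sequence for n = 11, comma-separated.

11, 84, 1027, 15627, 279937, 5764801, 134217727

i=0: 11 = 2^(2 + 1) + 2 + 1 (b=2); 2→3: 3^(3 + 1) + 3 + 1 = 85; 85−1 = 84
i=1: 84 = 3^(3 + 1) + 3 (b=3); 3→4: 4^(4 + 1) + 4 = 1028; 1028−1 = 1027
i=2: 1027 = 4^(4 + 1) + 3 (b=4); 4→5: 5^(5 + 1) + 3 = 15628; 15628−1 = 15627
i=3: 15627 = 5^(5 + 1) + 2 (b=5); 5→6: 6^(6 + 1) + 2 = 279938; 279938−1 = 279937
i=4: 279937 = 6^(6 + 1) + 1 (b=6); 6→7: 7^(7 + 1) + 1 = 5764802; 5764802−1 = 5764801
i=5: 5764801 = 7^(7 + 1) (b=7); 7→8: 8^(8 + 1) = 134217728; 134217728−1 = 134217727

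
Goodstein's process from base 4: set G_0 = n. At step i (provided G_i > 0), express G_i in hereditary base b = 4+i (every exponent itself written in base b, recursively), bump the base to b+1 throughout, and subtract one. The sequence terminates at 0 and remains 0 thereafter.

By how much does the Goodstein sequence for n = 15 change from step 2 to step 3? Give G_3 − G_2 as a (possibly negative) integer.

(0) 15|_4 = 3·4 + 3 ↦ 3·5 + 3|_5 = 18 ⇒ 17
(1) 17|_5 = 3·5 + 2 ↦ 3·6 + 2|_6 = 20 ⇒ 19
(2) 19|_6 = 3·6 + 1 ↦ 3·7 + 1|_7 = 22 ⇒ 21

2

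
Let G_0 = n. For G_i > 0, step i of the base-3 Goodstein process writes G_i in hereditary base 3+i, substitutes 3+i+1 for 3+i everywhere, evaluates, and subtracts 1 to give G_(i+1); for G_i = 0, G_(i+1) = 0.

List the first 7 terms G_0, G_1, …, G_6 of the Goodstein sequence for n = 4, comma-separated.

i=0: 4 = 3 + 1 (b=3); 3→4: 4 + 1 = 5; 5−1 = 4
i=1: 4 = 4 (b=4); 4→5: 5 = 5; 5−1 = 4
i=2: 4 = 4 (b=5); 5→6: 4 = 4; 4−1 = 3
i=3: 3 = 3 (b=6); 6→7: 3 = 3; 3−1 = 2
i=4: 2 = 2 (b=7); 7→8: 2 = 2; 2−1 = 1
i=5: 1 = 1 (b=8); 8→9: 1 = 1; 1−1 = 0

4, 4, 4, 3, 2, 1, 0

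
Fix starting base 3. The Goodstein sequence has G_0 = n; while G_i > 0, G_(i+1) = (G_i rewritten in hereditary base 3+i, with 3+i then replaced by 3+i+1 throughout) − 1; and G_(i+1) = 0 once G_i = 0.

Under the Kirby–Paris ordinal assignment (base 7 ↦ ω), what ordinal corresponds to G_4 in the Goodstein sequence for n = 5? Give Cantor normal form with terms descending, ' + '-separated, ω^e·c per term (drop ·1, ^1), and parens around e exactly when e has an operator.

4

G_0 = 5. HB_3(5) = 3 + 2. Bump = 6. G_1 = 5.
G_1 = 5. HB_4(5) = 4 + 1. Bump = 6. G_2 = 5.
G_2 = 5. HB_5(5) = 5. Bump = 6. G_3 = 5.
G_3 = 5. HB_6(5) = 5. Bump = 5. G_4 = 4.
G_4 = 4. HB_7(4) = 4. Bump = 4. G_5 = 3.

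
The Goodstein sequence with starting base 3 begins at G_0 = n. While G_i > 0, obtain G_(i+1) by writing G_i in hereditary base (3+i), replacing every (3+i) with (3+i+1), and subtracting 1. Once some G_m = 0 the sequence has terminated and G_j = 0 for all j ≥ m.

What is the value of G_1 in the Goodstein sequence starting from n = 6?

7

G_0 = 6. HB_3(6) = 2·3. Bump = 8. G_1 = 7.
G_1 = 7. HB_4(7) = 4 + 3. Bump = 8. G_2 = 7.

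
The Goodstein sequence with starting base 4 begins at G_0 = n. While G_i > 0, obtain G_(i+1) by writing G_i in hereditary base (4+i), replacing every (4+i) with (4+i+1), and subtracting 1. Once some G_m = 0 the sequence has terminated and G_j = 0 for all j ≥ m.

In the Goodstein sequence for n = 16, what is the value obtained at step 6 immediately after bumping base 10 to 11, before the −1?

42

i=0: 16 = 4^2 (b=4); 4→5: 5^2 = 25; 25−1 = 24
i=1: 24 = 4·5 + 4 (b=5); 5→6: 4·6 + 4 = 28; 28−1 = 27
i=2: 27 = 4·6 + 3 (b=6); 6→7: 4·7 + 3 = 31; 31−1 = 30
i=3: 30 = 4·7 + 2 (b=7); 7→8: 4·8 + 2 = 34; 34−1 = 33
i=4: 33 = 4·8 + 1 (b=8); 8→9: 4·9 + 1 = 37; 37−1 = 36
i=5: 36 = 4·9 (b=9); 9→10: 4·10 = 40; 40−1 = 39
i=6: 39 = 3·10 + 9 (b=10); 10→11: 3·11 + 9 = 42; 42−1 = 41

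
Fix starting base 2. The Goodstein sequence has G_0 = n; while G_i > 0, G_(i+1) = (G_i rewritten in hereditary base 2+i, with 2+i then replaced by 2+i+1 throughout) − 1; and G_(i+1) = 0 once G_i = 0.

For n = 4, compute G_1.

base 2: 4 = 2^2; at 3: 3^3 = 27; next = 26
base 3: 26 = 2·3^2 + 2·3 + 2; at 4: 2·4^2 + 2·4 + 2 = 42; next = 41

26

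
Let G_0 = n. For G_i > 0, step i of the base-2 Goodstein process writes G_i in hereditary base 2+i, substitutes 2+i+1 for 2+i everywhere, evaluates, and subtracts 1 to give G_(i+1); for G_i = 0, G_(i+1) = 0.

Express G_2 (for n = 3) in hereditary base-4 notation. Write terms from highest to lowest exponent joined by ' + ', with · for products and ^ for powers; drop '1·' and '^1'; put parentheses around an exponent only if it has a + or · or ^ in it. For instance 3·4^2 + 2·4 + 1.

[0] 3 ≡ 2 + 1 (base 2). Lift 3: 4. −1: 3.
[1] 3 ≡ 3 (base 3). Lift 4: 4. −1: 3.
[2] 3 ≡ 3 (base 4). Lift 5: 3. −1: 2.

3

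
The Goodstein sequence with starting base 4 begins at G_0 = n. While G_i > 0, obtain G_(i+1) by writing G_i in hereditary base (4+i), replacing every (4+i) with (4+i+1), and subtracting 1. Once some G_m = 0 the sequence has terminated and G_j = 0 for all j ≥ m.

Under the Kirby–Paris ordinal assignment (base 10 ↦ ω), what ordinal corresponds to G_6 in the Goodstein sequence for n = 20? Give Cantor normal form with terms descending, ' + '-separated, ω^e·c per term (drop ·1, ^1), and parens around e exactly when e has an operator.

[0] 20 ≡ 4^2 + 4 (base 4). Lift 5: 30. −1: 29.
[1] 29 ≡ 5^2 + 4 (base 5). Lift 6: 40. −1: 39.
[2] 39 ≡ 6^2 + 3 (base 6). Lift 7: 52. −1: 51.
[3] 51 ≡ 7^2 + 2 (base 7). Lift 8: 66. −1: 65.
[4] 65 ≡ 8^2 + 1 (base 8). Lift 9: 82. −1: 81.
[5] 81 ≡ 9^2 (base 9). Lift 10: 100. −1: 99.
[6] 99 ≡ 9·10 + 9 (base 10). Lift 11: 108. −1: 107.

ω·9 + 9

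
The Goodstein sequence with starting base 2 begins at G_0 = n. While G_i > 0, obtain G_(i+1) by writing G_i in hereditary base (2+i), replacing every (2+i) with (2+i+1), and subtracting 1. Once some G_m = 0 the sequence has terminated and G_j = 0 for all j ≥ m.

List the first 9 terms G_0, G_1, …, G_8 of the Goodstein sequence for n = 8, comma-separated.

8, 80, 553, 6310, 93395, 1647195, 33554571, 774841151, 20000000211

(0) 8|_2 = 2^(2 + 1) ↦ 3^(3 + 1)|_3 = 81 ⇒ 80
(1) 80|_3 = 2·3^3 + 2·3^2 + 2·3 + 2 ↦ 2·4^4 + 2·4^2 + 2·4 + 2|_4 = 554 ⇒ 553
(2) 553|_4 = 2·4^4 + 2·4^2 + 2·4 + 1 ↦ 2·5^5 + 2·5^2 + 2·5 + 1|_5 = 6311 ⇒ 6310
(3) 6310|_5 = 2·5^5 + 2·5^2 + 2·5 ↦ 2·6^6 + 2·6^2 + 2·6|_6 = 93396 ⇒ 93395
(4) 93395|_6 = 2·6^6 + 2·6^2 + 6 + 5 ↦ 2·7^7 + 2·7^2 + 7 + 5|_7 = 1647196 ⇒ 1647195
(5) 1647195|_7 = 2·7^7 + 2·7^2 + 7 + 4 ↦ 2·8^8 + 2·8^2 + 8 + 4|_8 = 33554572 ⇒ 33554571
(6) 33554571|_8 = 2·8^8 + 2·8^2 + 8 + 3 ↦ 2·9^9 + 2·9^2 + 9 + 3|_9 = 774841152 ⇒ 774841151
(7) 774841151|_9 = 2·9^9 + 2·9^2 + 9 + 2 ↦ 2·10^10 + 2·10^2 + 10 + 2|_10 = 20000000212 ⇒ 20000000211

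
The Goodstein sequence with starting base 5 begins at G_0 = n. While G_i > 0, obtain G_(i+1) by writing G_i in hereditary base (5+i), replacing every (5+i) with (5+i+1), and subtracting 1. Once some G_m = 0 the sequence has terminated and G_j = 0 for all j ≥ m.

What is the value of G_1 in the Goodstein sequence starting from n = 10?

G_0=10  [base 5] 2·5  →[5↦6]→  2·6 = 12  −1 ⇒ G_1=11
G_1=11  [base 6] 6 + 5  →[6↦7]→  7 + 5 = 12  −1 ⇒ G_2=11

11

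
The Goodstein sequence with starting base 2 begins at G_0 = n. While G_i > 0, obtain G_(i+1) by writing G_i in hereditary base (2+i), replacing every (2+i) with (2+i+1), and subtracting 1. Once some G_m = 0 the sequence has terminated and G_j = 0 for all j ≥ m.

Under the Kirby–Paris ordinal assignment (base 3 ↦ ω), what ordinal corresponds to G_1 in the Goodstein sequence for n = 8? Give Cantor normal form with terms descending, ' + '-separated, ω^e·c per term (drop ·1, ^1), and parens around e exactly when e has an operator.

base 2: 8 = 2^(2 + 1); at 3: 3^(3 + 1) = 81; next = 80
base 3: 80 = 2·3^3 + 2·3^2 + 2·3 + 2; at 4: 2·4^4 + 2·4^2 + 2·4 + 2 = 554; next = 553

ω^ω·2 + ω^2·2 + ω·2 + 2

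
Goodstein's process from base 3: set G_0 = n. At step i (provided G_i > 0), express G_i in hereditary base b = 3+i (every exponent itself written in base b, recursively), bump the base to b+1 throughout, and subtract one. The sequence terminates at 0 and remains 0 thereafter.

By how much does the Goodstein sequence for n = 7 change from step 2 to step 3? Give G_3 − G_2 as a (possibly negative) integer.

0

G_0 = 7. HB_3(7) = 2·3 + 1. Bump = 9. G_1 = 8.
G_1 = 8. HB_4(8) = 2·4. Bump = 10. G_2 = 9.
G_2 = 9. HB_5(9) = 5 + 4. Bump = 10. G_3 = 9.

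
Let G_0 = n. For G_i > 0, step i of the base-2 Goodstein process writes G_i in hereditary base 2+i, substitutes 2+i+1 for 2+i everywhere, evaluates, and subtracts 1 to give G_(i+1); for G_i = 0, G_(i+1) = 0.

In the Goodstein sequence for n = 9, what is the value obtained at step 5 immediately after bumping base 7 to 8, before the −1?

50333400

i=0: 9 = 2^(2 + 1) + 1 (b=2); 2→3: 3^(3 + 1) + 1 = 82; 82−1 = 81
i=1: 81 = 3^(3 + 1) (b=3); 3→4: 4^(4 + 1) = 1024; 1024−1 = 1023
i=2: 1023 = 3·4^4 + 3·4^3 + 3·4^2 + 3·4 + 3 (b=4); 4→5: 3·5^5 + 3·5^3 + 3·5^2 + 3·5 + 3 = 9843; 9843−1 = 9842
i=3: 9842 = 3·5^5 + 3·5^3 + 3·5^2 + 3·5 + 2 (b=5); 5→6: 3·6^6 + 3·6^3 + 3·6^2 + 3·6 + 2 = 140744; 140744−1 = 140743
i=4: 140743 = 3·6^6 + 3·6^3 + 3·6^2 + 3·6 + 1 (b=6); 6→7: 3·7^7 + 3·7^3 + 3·7^2 + 3·7 + 1 = 2471827; 2471827−1 = 2471826
i=5: 2471826 = 3·7^7 + 3·7^3 + 3·7^2 + 3·7 (b=7); 7→8: 3·8^8 + 3·8^3 + 3·8^2 + 3·8 = 50333400; 50333400−1 = 50333399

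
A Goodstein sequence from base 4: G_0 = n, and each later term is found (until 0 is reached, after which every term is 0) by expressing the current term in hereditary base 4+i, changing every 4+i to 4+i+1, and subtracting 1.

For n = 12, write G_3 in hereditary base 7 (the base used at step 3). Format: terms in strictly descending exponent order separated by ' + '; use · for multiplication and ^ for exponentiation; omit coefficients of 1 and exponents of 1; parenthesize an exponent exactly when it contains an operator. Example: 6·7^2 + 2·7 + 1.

12 —HB4→ 3·4 —bump→ 3·5 = 15 —(−1)→ 14
14 —HB5→ 2·5 + 4 —bump→ 2·6 + 4 = 16 —(−1)→ 15
15 —HB6→ 2·6 + 3 —bump→ 2·7 + 3 = 17 —(−1)→ 16
16 —HB7→ 2·7 + 2 —bump→ 2·8 + 2 = 18 —(−1)→ 17

2·7 + 2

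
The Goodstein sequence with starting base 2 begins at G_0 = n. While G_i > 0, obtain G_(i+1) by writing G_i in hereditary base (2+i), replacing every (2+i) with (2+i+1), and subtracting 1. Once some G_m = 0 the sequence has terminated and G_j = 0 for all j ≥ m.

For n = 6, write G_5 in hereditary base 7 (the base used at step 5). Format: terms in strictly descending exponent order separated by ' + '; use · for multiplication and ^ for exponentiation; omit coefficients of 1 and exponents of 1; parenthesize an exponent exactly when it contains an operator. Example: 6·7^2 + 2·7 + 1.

5·7^5 + 5·7^4 + 5·7^3 + 5·7^2 + 5·7 + 4

i=0: 6 = 2^2 + 2 (b=2); 2→3: 3^3 + 3 = 30; 30−1 = 29
i=1: 29 = 3^3 + 2 (b=3); 3→4: 4^4 + 2 = 258; 258−1 = 257
i=2: 257 = 4^4 + 1 (b=4); 4→5: 5^5 + 1 = 3126; 3126−1 = 3125
i=3: 3125 = 5^5 (b=5); 5→6: 6^6 = 46656; 46656−1 = 46655
i=4: 46655 = 5·6^5 + 5·6^4 + 5·6^3 + 5·6^2 + 5·6 + 5 (b=6); 6→7: 5·7^5 + 5·7^4 + 5·7^3 + 5·7^2 + 5·7 + 5 = 98040; 98040−1 = 98039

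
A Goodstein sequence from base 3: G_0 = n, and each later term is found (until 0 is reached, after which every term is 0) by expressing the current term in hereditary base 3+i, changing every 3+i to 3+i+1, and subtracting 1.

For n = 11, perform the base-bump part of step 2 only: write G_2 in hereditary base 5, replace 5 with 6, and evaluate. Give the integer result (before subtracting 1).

base 3: 11 = 3^2 + 2; at 4: 4^2 + 2 = 18; next = 17
base 4: 17 = 4^2 + 1; at 5: 5^2 + 1 = 26; next = 25

36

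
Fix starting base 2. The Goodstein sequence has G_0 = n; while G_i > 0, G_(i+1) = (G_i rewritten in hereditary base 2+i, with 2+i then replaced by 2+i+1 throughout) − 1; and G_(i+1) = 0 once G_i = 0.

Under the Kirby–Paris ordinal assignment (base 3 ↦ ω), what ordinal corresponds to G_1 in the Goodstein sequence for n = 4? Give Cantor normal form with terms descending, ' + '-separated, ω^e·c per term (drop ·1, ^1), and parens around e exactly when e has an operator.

ω^2·2 + ω·2 + 2

4 —HB2→ 2^2 —bump→ 3^3 = 27 —(−1)→ 26
26 —HB3→ 2·3^2 + 2·3 + 2 —bump→ 2·4^2 + 2·4 + 2 = 42 —(−1)→ 41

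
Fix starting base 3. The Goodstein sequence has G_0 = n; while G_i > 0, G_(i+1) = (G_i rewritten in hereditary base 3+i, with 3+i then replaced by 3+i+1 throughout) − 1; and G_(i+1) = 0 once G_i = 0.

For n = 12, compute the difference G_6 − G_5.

6

G_0=12  [base 3] 3^2 + 3  →[3↦4]→  4^2 + 4 = 20  −1 ⇒ G_1=19
G_1=19  [base 4] 4^2 + 3  →[4↦5]→  5^2 + 3 = 28  −1 ⇒ G_2=27
G_2=27  [base 5] 5^2 + 2  →[5↦6]→  6^2 + 2 = 38  −1 ⇒ G_3=37
G_3=37  [base 6] 6^2 + 1  →[6↦7]→  7^2 + 1 = 50  −1 ⇒ G_4=49
G_4=49  [base 7] 7^2  →[7↦8]→  8^2 = 64  −1 ⇒ G_5=63
G_5=63  [base 8] 7·8 + 7  →[8↦9]→  7·9 + 7 = 70  −1 ⇒ G_6=69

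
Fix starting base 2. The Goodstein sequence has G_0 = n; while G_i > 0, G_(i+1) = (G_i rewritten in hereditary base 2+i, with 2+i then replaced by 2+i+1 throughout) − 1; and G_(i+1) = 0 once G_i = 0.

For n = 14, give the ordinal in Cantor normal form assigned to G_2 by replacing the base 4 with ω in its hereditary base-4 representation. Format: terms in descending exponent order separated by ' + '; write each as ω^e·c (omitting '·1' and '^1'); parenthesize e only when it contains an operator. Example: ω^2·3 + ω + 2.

[0] 14 ≡ 2^(2 + 1) + 2^2 + 2 (base 2). Lift 3: 111. −1: 110.
[1] 110 ≡ 3^(3 + 1) + 3^3 + 2 (base 3). Lift 4: 1282. −1: 1281.
[2] 1281 ≡ 4^(4 + 1) + 4^4 + 1 (base 4). Lift 5: 18751. −1: 18750.

ω^(ω + 1) + ω^ω + 1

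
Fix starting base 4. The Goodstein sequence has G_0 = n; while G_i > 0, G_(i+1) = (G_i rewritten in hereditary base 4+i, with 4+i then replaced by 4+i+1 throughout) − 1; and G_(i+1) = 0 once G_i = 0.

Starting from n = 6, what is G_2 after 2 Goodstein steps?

G_0 = 6. HB_4(6) = 4 + 2. Bump = 7. G_1 = 6.
G_1 = 6. HB_5(6) = 5 + 1. Bump = 7. G_2 = 6.
G_2 = 6. HB_6(6) = 6. Bump = 7. G_3 = 6.

6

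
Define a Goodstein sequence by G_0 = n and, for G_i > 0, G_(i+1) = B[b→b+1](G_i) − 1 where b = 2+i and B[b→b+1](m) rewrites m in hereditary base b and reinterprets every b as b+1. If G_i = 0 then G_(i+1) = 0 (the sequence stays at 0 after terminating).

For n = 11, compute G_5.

(0) 11|_2 = 2^(2 + 1) + 2 + 1 ↦ 3^(3 + 1) + 3 + 1|_3 = 85 ⇒ 84
(1) 84|_3 = 3^(3 + 1) + 3 ↦ 4^(4 + 1) + 4|_4 = 1028 ⇒ 1027
(2) 1027|_4 = 4^(4 + 1) + 3 ↦ 5^(5 + 1) + 3|_5 = 15628 ⇒ 15627
(3) 15627|_5 = 5^(5 + 1) + 2 ↦ 6^(6 + 1) + 2|_6 = 279938 ⇒ 279937
(4) 279937|_6 = 6^(6 + 1) + 1 ↦ 7^(7 + 1) + 1|_7 = 5764802 ⇒ 5764801

5764801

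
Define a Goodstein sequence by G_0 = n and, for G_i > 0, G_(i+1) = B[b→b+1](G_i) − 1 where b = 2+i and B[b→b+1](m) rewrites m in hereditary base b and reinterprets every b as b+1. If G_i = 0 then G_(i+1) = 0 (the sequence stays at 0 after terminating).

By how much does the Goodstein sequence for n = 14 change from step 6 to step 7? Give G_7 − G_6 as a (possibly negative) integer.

step 0: 14 = 2^(2 + 1) + 2^2 + 2; sub 3 for 2: 3^(3 + 1) + 3^3 + 3; = 111; G_1 = 111−1 = 110
step 1: 110 = 3^(3 + 1) + 3^3 + 2; sub 4 for 3: 4^(4 + 1) + 4^4 + 2; = 1282; G_2 = 1282−1 = 1281
step 2: 1281 = 4^(4 + 1) + 4^4 + 1; sub 5 for 4: 5^(5 + 1) + 5^5 + 1; = 18751; G_3 = 18751−1 = 18750
step 3: 18750 = 5^(5 + 1) + 5^5; sub 6 for 5: 6^(6 + 1) + 6^6; = 326592; G_4 = 326592−1 = 326591
step 4: 326591 = 6^(6 + 1) + 5·6^5 + 5·6^4 + 5·6^3 + 5·6^2 + 5·6 + 5; sub 7 for 6: 7^(7 + 1) + 5·7^5 + 5·7^4 + 5·7^3 + 5·7^2 + 5·7 + 5; = 5862841; G_5 = 5862841−1 = 5862840
step 5: 5862840 = 7^(7 + 1) + 5·7^5 + 5·7^4 + 5·7^3 + 5·7^2 + 5·7 + 4; sub 8 for 7: 8^(8 + 1) + 5·8^5 + 5·8^4 + 5·8^3 + 5·8^2 + 5·8 + 4; = 134404972; G_6 = 134404972−1 = 134404971
step 6: 134404971 = 8^(8 + 1) + 5·8^5 + 5·8^4 + 5·8^3 + 5·8^2 + 5·8 + 3; sub 9 for 8: 9^(9 + 1) + 5·9^5 + 5·9^4 + 5·9^3 + 5·9^2 + 5·9 + 3; = 3487116549; G_7 = 3487116549−1 = 3487116548

3352711577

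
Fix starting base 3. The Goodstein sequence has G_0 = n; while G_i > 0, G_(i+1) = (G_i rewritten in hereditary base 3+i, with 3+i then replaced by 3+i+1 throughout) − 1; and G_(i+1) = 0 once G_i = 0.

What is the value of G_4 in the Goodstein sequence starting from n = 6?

7

base 3: 6 = 2·3; at 4: 2·4 = 8; next = 7
base 4: 7 = 4 + 3; at 5: 5 + 3 = 8; next = 7
base 5: 7 = 5 + 2; at 6: 6 + 2 = 8; next = 7
base 6: 7 = 6 + 1; at 7: 7 + 1 = 8; next = 7
base 7: 7 = 7; at 8: 8 = 8; next = 7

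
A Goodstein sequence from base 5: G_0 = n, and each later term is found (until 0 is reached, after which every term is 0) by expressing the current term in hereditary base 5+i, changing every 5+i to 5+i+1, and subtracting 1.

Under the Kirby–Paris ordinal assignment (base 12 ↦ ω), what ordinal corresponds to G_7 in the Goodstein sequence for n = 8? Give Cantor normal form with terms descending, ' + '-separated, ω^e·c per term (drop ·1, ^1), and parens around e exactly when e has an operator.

i=0: 8 = 5 + 3 (b=5); 5→6: 6 + 3 = 9; 9−1 = 8
i=1: 8 = 6 + 2 (b=6); 6→7: 7 + 2 = 9; 9−1 = 8
i=2: 8 = 7 + 1 (b=7); 7→8: 8 + 1 = 9; 9−1 = 8
i=3: 8 = 8 (b=8); 8→9: 9 = 9; 9−1 = 8
i=4: 8 = 8 (b=9); 9→10: 8 = 8; 8−1 = 7
i=5: 7 = 7 (b=10); 10→11: 7 = 7; 7−1 = 6
i=6: 6 = 6 (b=11); 11→12: 6 = 6; 6−1 = 5
i=7: 5 = 5 (b=12); 12→13: 5 = 5; 5−1 = 4

5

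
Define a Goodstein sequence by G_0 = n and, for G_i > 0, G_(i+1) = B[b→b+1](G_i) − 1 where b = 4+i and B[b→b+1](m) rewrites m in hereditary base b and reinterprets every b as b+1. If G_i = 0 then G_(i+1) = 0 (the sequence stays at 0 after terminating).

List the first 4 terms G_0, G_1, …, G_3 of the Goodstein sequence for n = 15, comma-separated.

15, 17, 19, 21

i=0: 15 = 3·4 + 3 (b=4); 4→5: 3·5 + 3 = 18; 18−1 = 17
i=1: 17 = 3·5 + 2 (b=5); 5→6: 3·6 + 2 = 20; 20−1 = 19
i=2: 19 = 3·6 + 1 (b=6); 6→7: 3·7 + 1 = 22; 22−1 = 21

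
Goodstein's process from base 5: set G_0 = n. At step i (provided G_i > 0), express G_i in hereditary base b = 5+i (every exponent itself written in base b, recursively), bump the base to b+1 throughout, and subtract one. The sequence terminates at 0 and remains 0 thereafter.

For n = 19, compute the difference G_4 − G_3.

2

19 —HB5→ 3·5 + 4 —bump→ 3·6 + 4 = 22 —(−1)→ 21
21 —HB6→ 3·6 + 3 —bump→ 3·7 + 3 = 24 —(−1)→ 23
23 —HB7→ 3·7 + 2 —bump→ 3·8 + 2 = 26 —(−1)→ 25
25 —HB8→ 3·8 + 1 —bump→ 3·9 + 1 = 28 —(−1)→ 27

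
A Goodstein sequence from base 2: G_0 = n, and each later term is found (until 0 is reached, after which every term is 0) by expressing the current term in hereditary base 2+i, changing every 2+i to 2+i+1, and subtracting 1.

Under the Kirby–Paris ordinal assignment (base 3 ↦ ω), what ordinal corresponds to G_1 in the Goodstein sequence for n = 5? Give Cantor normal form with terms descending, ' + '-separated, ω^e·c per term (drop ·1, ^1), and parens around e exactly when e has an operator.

base 2: 5 = 2^2 + 1; at 3: 3^3 + 1 = 28; next = 27
base 3: 27 = 3^3; at 4: 4^4 = 256; next = 255

ω^ω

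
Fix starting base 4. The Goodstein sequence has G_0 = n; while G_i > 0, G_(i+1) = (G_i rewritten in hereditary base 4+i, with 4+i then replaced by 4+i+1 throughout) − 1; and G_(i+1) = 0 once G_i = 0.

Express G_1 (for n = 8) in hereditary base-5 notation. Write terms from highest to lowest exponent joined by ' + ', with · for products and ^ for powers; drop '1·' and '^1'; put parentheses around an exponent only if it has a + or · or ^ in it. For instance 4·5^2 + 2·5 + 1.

5 + 4

base 4: 8 = 2·4; at 5: 2·5 = 10; next = 9
base 5: 9 = 5 + 4; at 6: 6 + 4 = 10; next = 9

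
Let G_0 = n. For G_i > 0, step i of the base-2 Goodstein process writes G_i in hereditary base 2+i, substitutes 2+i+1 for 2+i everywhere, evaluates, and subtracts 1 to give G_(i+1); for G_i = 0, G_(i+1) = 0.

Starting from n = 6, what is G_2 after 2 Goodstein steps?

G_0 = 6. HB_2(6) = 2^2 + 2. Bump = 30. G_1 = 29.
G_1 = 29. HB_3(29) = 3^3 + 2. Bump = 258. G_2 = 257.
G_2 = 257. HB_4(257) = 4^4 + 1. Bump = 3126. G_3 = 3125.

257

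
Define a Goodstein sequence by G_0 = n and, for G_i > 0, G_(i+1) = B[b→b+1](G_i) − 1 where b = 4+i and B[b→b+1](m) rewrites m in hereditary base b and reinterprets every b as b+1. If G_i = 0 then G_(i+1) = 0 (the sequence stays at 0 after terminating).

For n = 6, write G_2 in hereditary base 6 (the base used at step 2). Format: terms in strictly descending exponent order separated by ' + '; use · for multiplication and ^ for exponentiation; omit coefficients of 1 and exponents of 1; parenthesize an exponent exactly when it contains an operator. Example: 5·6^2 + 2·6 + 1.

6

i=0: 6 = 4 + 2 (b=4); 4→5: 5 + 2 = 7; 7−1 = 6
i=1: 6 = 5 + 1 (b=5); 5→6: 6 + 1 = 7; 7−1 = 6
i=2: 6 = 6 (b=6); 6→7: 7 = 7; 7−1 = 6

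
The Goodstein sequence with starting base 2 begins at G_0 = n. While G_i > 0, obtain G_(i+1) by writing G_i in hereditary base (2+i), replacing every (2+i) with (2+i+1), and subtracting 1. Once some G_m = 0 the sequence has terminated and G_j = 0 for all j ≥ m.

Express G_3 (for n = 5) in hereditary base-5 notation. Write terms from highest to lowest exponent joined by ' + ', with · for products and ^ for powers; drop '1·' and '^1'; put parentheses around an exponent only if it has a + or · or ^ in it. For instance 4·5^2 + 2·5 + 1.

3·5^3 + 3·5^2 + 3·5 + 2

[0] 5 ≡ 2^2 + 1 (base 2). Lift 3: 28. −1: 27.
[1] 27 ≡ 3^3 (base 3). Lift 4: 256. −1: 255.
[2] 255 ≡ 3·4^3 + 3·4^2 + 3·4 + 3 (base 4). Lift 5: 468. −1: 467.
[3] 467 ≡ 3·5^3 + 3·5^2 + 3·5 + 2 (base 5). Lift 6: 776. −1: 775.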